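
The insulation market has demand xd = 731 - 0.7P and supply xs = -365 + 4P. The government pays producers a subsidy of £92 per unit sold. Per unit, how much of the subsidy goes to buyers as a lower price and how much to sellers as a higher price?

Pre-subsidy: 731 - 0.7P = -365 + 4P gives P* = 10960/47, x* = 26685/47.
With the subsidy, sellers receive Ps = Pb + 92 for each unit, where Pb is the price buyers pay.
Supply in terms of Pb becomes xs = -365 + 4(Pb + 92) = 3 + 4Pb. Setting this equal to demand: 731 - 0.7Pb = 3 + 4Pb, so Pb = 7280/47.
Sellers receive Ps = 7280/47 + 92 = 11604/47; x' = 731 − 0.7·(7280/47) = 29261/47.
Buyers' price falls by P* − Pb = 10960/47 − 7280/47 = 3680/47; sellers' price rises by Ps − P* = 11604/47 − 10960/47 = 644/47.

Buyers gain 3680/47 per unit; sellers gain 644/47 per unit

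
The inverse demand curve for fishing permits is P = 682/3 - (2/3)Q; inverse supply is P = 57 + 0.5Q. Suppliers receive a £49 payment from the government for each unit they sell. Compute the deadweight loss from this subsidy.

Pre-subsidy: 682/3 - (2/3)Q = 57 + 0.5Q gives Q* = 146 and P* = 130.
With the subsidy, sellers receive Ps = Pb + 49 for each unit, where Pb is the price buyers pay.
On the curves, Pb = 682/3 - (2/3)Q and Ps = 57 + 0.5Q; the wedge Ps − Pb = 49 gives 57 + 0.5Q − (682/3 - (2/3)Q) = 49, so Q' = 188.
Then Pb = 682/3 − (2/3)·188 = 102 and Ps = 57 + 0.5·188 = 151.
The subsidy expands output by 188 − 146 = 42 past the efficient level; on those units the gap between marginal cost and willingness to pay runs from 0 up to 49.
DWL = ½ × 49 × 42 = 1029.

Deadweight loss = £1029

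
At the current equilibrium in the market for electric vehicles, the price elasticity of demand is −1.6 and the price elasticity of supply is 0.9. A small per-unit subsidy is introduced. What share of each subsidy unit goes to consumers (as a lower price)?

For a small subsidy around the equilibrium, the benefit split depends on the relative slopes, which at a point are proportional to the elasticities.
Buyer share = εs/(εs + |εd|) = 0.9/(0.9 + 1.6) = 0.36; seller share = |εd|/(εs + |εd|) = 0.64.

Consumer share = 0.36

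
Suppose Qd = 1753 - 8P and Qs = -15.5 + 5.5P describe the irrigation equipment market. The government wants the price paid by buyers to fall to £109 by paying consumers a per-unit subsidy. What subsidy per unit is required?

At a buyer price of 109, quantity demanded is 1753 − 8·109 = 881.
Sellers supply 881 only when they receive Ps with -15.5 + 5.5·Ps = 881, i.e. Ps = 163.
s = Ps − Pb = 163 − 109 = 54.

Required subsidy s = £54 per unit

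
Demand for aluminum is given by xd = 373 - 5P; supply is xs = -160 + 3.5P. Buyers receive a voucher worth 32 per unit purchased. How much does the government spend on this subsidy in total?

Government cost = 68192/17

Pre-subsidy: 373 - 5P = -160 + 3.5P gives P* = 1066/17, x* = 1011/17.
With the rebate, buyers effectively pay Pb = Ps − 32, where Ps is the price sellers receive.
Demand in terms of Ps becomes xd = 373 − 5(Ps − 32) = 533 - 5Ps. Setting this equal to supply: 533 - 5Ps = -160 + 3.5Ps, so Ps = 1386/17.
Buyers pay Pb = 1386/17 − 32 = 842/17; x' = -160 + 3.5·(1386/17) = 2131/17.
Government outlay = subsidy × quantity = 32 × 2131/17 = 68192/17.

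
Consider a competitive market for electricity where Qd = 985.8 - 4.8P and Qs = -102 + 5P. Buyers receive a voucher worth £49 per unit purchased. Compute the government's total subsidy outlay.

Government cost = £28077

Pre-subsidy: 985.8 - 4.8P = -102 + 5P gives P* = 111, Q* = 453.
With the rebate, buyers effectively pay Pb = Ps − 49, where Ps is the price sellers receive.
Demand in terms of Ps becomes Qd = 985.8 − 4.8(Ps − 49) = 1221 - 4.8Ps. Setting this equal to supply: 1221 - 4.8Ps = -102 + 5Ps, so Ps = 135.
Buyers pay Pb = 135 − 49 = 86; Q' = -102 + 5·135 = 573.
Government outlay = subsidy × quantity = 49 × 573 = 28077.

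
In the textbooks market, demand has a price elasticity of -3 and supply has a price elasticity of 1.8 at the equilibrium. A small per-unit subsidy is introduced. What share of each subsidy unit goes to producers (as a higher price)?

Producer share = 0.625

For a small subsidy around the equilibrium, the benefit split depends on the relative slopes, which at a point are proportional to the elasticities.
Buyer share = εs/(εs + |εd|) = 1.8/(1.8 + 3) = 0.375; seller share = |εd|/(εs + |εd|) = 0.625.
So producers capture 0.625 of the subsidy.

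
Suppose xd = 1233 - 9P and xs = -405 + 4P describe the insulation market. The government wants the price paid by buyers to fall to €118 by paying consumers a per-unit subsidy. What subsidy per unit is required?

Required subsidy s = €26 per unit

At a buyer price of 118, quantity demanded is 1233 − 9·118 = 171.
Sellers supply 171 only when they receive Ps with -405 + 4·Ps = 171, i.e. Ps = 144.
s = Ps − Pb = 144 − 118 = 26.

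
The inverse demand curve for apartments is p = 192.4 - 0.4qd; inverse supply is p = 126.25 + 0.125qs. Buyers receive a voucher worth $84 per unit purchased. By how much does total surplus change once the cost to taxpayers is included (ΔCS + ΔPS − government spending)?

Net change in total surplus = -$6720

Pre-subsidy: 192.4 - 0.4q = 126.25 + 0.125q gives q* = 126 and p* = 142.
With the rebate, buyers effectively pay pb = ps − 84, where ps is the price sellers receive.
On the curves, pb = 192.4 - 0.4q and ps = 126.25 + 0.125q; the wedge ps − pb = 84 gives 126.25 + 0.125q − (192.4 - 0.4q) = 84, so q' = 286.
Then pb = 192.4 − 0.4·286 = 78 and ps = 126.25 + 0.125·286 = 162.
ΔCS = ½(126 + 286)(142 − 78) = 13184; ΔPS = ½(126 + 286)(162 − 142) = 4120.
Government spending = 84 × 286 = 24024.
Net change = 13184 + 4120 − 24024 = -6720. The loss equals the DWL triangle ½·84·160.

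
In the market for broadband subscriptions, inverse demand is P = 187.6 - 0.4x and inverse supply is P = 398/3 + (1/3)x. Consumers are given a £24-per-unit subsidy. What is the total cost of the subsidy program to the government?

Government cost = 28416/11

Pre-subsidy: 187.6 - 0.4x = 398/3 + (1/3)x gives x* = 824/11 and P* = 1734/11.
With the rebate, buyers effectively pay Pb = Ps − 24, where Ps is the price sellers receive.
On the curves, Pb = 187.6 - 0.4x and Ps = 398/3 + (1/3)x; the wedge Ps − Pb = 24 gives 398/3 + (1/3)x − (187.6 - 0.4x) = 24, so x' = 1184/11.
Then Pb = 187.6 − 0.4·(1184/11) = 1590/11 and Ps = 398/3 + (1/3)·(1184/11) = 1854/11.
Government outlay = subsidy × quantity = 24 × 1184/11 = 28416/11.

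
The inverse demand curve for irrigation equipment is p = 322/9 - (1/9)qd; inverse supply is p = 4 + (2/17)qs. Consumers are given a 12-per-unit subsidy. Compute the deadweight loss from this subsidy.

Pre-subsidy: 322/9 - (1/9)q = 4 + (2/17)q gives q* = 4862/35 and p* = 712/35.
With the rebate, buyers effectively pay pb = ps − 12, where ps is the price sellers receive.
On the curves, pb = 322/9 - (1/9)q and ps = 4 + (2/17)q; the wedge ps − pb = 12 gives 4 + (2/17)q − (322/9 - (1/9)q) = 12, so q' = 6698/35.
Then pb = 322/9 − (1/9)·(6698/35) = 508/35 and ps = 4 + (2/17)·(6698/35) = 928/35.
The subsidy expands output by 6698/35 − 4862/35 = 1836/35 past the efficient level; on those units the gap between marginal cost and willingness to pay runs from 0 up to 12.
DWL = ½ × 12 × 1836/35 = 11016/35.

Deadweight loss = 11016/35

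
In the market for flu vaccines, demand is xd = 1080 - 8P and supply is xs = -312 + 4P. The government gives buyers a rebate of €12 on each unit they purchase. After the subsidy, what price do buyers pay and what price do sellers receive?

Pre-subsidy: 1080 - 8P = -312 + 4P gives P* = 116, x* = 152.
With the rebate, buyers effectively pay Pb = Ps − 12, where Ps is the price sellers receive.
Demand in terms of Ps becomes xd = 1080 − 8(Ps − 12) = 1176 - 8Ps. Setting this equal to supply: 1176 - 8Ps = -312 + 4Ps, so Ps = 124.
Buyers pay Pb = 124 − 12 = 112; x' = -312 + 4·124 = 184.

Buyers pay €112; sellers receive €124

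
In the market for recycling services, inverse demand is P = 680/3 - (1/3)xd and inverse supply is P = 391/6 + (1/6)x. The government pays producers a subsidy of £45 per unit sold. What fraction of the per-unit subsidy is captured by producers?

Pre-subsidy: 680/3 - (1/3)x = 391/6 + (1/6)x gives x* = 323 and P* = 119.
With the subsidy, sellers receive Ps = Pb + 45 for each unit, where Pb is the price buyers pay.
On the curves, Pb = 680/3 - (1/3)x and Ps = 391/6 + (1/6)x; the wedge Ps − Pb = 45 gives 391/6 + (1/6)x − (680/3 - (1/3)x) = 45, so x' = 413.
Then Pb = 680/3 − (1/3)·413 = 89 and Ps = 391/6 + (1/6)·413 = 134.
Buyers' price falls by P* − Pb = 119 − 89 = 30; sellers' price rises by Ps − P* = 134 − 119 = 15.
So producers capture 15/45 = 1/3 of each unit of subsidy.

Producer share = 1/3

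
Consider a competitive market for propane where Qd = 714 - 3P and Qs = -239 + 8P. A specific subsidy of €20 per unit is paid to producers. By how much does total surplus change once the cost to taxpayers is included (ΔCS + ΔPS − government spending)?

Pre-subsidy: 714 - 3P = -239 + 8P gives P* = 953/11, Q* = 4995/11.
With the subsidy, sellers receive Ps = Pb + 20 for each unit, where Pb is the price buyers pay.
Supply in terms of Pb becomes Qs = -239 + 8(Pb + 20) = -79 + 8Pb. Setting this equal to demand: 714 - 3Pb = -79 + 8Pb, so Pb = 793/11.
Sellers receive Ps = 793/11 + 20 = 1013/11; Q' = 714 − 3·(793/11) = 5475/11.
ΔCS = ½(4995/11 + 5475/11)(953/11 − 793/11) = 837600/121; ΔPS = ½(4995/11 + 5475/11)(1013/11 − 953/11) = 314100/121.
Government spending = 20 × 5475/11 = 109500/11.
Net change = 837600/121 + 314100/121 − 109500/11 = -4800/11. The loss equals the DWL triangle ½·20·480/11.

Net change in total surplus = -4800/11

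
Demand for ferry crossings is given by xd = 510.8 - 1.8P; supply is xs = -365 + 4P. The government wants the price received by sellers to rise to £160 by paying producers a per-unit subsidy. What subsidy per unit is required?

Required subsidy s = £29 per unit

At a seller price of 160, quantity supplied is -365 + 4·160 = 275.
Buyers absorb 275 only when they pay Pb with 510.8 − 1.8·Pb = 275, i.e. Pb = 131.
s = Ps − Pb = 160 − 131 = 29.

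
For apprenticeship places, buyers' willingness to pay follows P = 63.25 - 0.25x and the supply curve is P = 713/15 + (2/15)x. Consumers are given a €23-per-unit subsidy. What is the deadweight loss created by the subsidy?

Pre-subsidy: 63.25 - 0.25x = 713/15 + (2/15)x gives x* = 41 and P* = 53.
With the rebate, buyers effectively pay Pb = Ps − 23, where Ps is the price sellers receive.
On the curves, Pb = 63.25 - 0.25x and Ps = 713/15 + (2/15)x; the wedge Ps − Pb = 23 gives 713/15 + (2/15)x − (63.25 - 0.25x) = 23, so x' = 101.
Then Pb = 63.25 − 0.25·101 = 38 and Ps = 713/15 + (2/15)·101 = 61.
The subsidy expands output by 101 − 41 = 60 past the efficient level; on those units the gap between marginal cost and willingness to pay runs from 0 up to 23.
DWL = ½ × 23 × 60 = 690.

Deadweight loss = €690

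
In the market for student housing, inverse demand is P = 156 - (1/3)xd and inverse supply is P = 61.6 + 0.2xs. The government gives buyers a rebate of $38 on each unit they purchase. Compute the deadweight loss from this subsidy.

Pre-subsidy: 156 - (1/3)x = 61.6 + 0.2x gives x* = 177 and P* = 97.
With the rebate, buyers effectively pay Pb = Ps − 38, where Ps is the price sellers receive.
On the curves, Pb = 156 - (1/3)x and Ps = 61.6 + 0.2x; the wedge Ps − Pb = 38 gives 61.6 + 0.2x − (156 - (1/3)x) = 38, so x' = 248.25.
Then Pb = 156 − (1/3)·248.25 = 73.25 and Ps = 61.6 + 0.2·248.25 = 111.25.
The subsidy expands output by 248.25 − 177 = 71.25 past the efficient level; on those units the gap between marginal cost and willingness to pay runs from 0 up to 38.
DWL = ½ × 38 × 71.25 = 1353.75.

Deadweight loss = $1353.75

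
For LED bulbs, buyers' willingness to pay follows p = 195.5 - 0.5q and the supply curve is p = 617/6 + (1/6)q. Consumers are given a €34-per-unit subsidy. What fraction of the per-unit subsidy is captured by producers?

Pre-subsidy: 195.5 - 0.5q = 617/6 + (1/6)q gives q* = 139 and p* = 126.
With the rebate, buyers effectively pay pb = ps − 34, where ps is the price sellers receive.
On the curves, pb = 195.5 - 0.5q and ps = 617/6 + (1/6)q; the wedge ps − pb = 34 gives 617/6 + (1/6)q − (195.5 - 0.5q) = 34, so q' = 190.
Then pb = 195.5 − 0.5·190 = 100.5 and ps = 617/6 + (1/6)·190 = 134.5.
Buyers' price falls by p* − pb = 126 − 100.5 = 25.5; sellers' price rises by ps − p* = 134.5 − 126 = 8.5.
So producers capture 8.5/34 = 0.25 of each unit of subsidy.

Producer share = 0.25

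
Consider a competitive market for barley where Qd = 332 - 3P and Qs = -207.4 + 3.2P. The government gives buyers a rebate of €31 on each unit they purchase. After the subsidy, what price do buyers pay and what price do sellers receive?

Pre-subsidy: 332 - 3P = -207.4 + 3.2P gives P* = 87, Q* = 71.
With the rebate, buyers effectively pay Pb = Ps − 31, where Ps is the price sellers receive.
Demand in terms of Ps becomes Qd = 332 − 3(Ps − 31) = 425 - 3Ps. Setting this equal to supply: 425 - 3Ps = -207.4 + 3.2Ps, so Ps = 102.
Buyers pay Pb = 102 − 31 = 71; Q' = -207.4 + 3.2·102 = 119.

Buyers pay €71; sellers receive €102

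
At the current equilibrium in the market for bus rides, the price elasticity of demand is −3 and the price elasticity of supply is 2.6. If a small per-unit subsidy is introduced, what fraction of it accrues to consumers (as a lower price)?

Consumer share = 13/28

For a small subsidy around the equilibrium, the benefit split depends on the relative slopes, which at a point are proportional to the elasticities.
Buyer share = εs/(εs + |εd|) = 2.6/(2.6 + 3) = 13/28; seller share = |εd|/(εs + |εd|) = 15/28.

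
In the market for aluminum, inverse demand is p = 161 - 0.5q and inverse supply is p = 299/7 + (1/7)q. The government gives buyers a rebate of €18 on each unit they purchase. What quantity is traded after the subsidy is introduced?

q' = 212

Pre-subsidy: 161 - 0.5q = 299/7 + (1/7)q gives q* = 184 and p* = 69.
With the rebate, buyers effectively pay pb = ps − 18, where ps is the price sellers receive.
On the curves, pb = 161 - 0.5q and ps = 299/7 + (1/7)q; the wedge ps − pb = 18 gives 299/7 + (1/7)q − (161 - 0.5q) = 18, so q' = 212.
Then pb = 161 − 0.5·212 = 55 and ps = 299/7 + (1/7)·212 = 73.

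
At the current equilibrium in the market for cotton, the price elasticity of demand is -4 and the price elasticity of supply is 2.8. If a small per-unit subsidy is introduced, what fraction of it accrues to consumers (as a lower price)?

Consumer share = 7/17

For a small subsidy around the equilibrium, the benefit split depends on the relative slopes, which at a point are proportional to the elasticities.
Buyer share = εs/(εs + |εd|) = 2.8/(2.8 + 4) = 7/17; seller share = |εd|/(εs + |εd|) = 10/17.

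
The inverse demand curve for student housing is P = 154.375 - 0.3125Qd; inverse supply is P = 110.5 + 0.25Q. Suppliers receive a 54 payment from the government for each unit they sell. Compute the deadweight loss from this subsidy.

Deadweight loss = 2592

Pre-subsidy: 154.375 - 0.3125Q = 110.5 + 0.25Q gives Q* = 78 and P* = 130.
With the subsidy, sellers receive Ps = Pb + 54 for each unit, where Pb is the price buyers pay.
On the curves, Pb = 154.375 - 0.3125Q and Ps = 110.5 + 0.25Q; the wedge Ps − Pb = 54 gives 110.5 + 0.25Q − (154.375 - 0.3125Q) = 54, so Q' = 174.
Then Pb = 154.375 − 0.3125·174 = 100 and Ps = 110.5 + 0.25·174 = 154.
The subsidy expands output by 174 − 78 = 96 past the efficient level; on those units the gap between marginal cost and willingness to pay runs from 0 up to 54.
DWL = ½ × 54 × 96 = 2592.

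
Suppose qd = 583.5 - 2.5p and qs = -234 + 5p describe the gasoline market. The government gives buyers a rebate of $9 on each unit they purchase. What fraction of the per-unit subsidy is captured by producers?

Pre-subsidy: 583.5 - 2.5p = -234 + 5p gives p* = 109, q* = 311.
With the rebate, buyers effectively pay pb = ps − 9, where ps is the price sellers receive.
Demand in terms of ps becomes qd = 583.5 − 2.5(ps − 9) = 606 - 2.5ps. Setting this equal to supply: 606 - 2.5ps = -234 + 5ps, so ps = 112.
Buyers pay pb = 112 − 9 = 103; q' = -234 + 5·112 = 326.
Buyers' price falls by p* − pb = 109 − 103 = 6; sellers' price rises by ps − p* = 112 − 109 = 3.
So producers capture 3/9 = 1/3 of each unit of subsidy.

Producer share = 1/3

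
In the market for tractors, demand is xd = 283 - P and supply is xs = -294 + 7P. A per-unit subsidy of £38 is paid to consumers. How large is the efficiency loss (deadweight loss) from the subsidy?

Deadweight loss = £631.75

Pre-subsidy: 283 - P = -294 + 7P gives P* = 72.125, x* = 210.875.
With the rebate, buyers effectively pay Pb = Ps − 38, where Ps is the price sellers receive.
Demand in terms of Ps becomes xd = 283 − 1(Ps − 38) = 321 - Ps. Setting this equal to supply: 321 - Ps = -294 + 7Ps, so Ps = 76.875.
Buyers pay Pb = 76.875 − 38 = 38.875; x' = -294 + 7·76.875 = 244.125.
The subsidy expands output by 244.125 − 210.875 = 33.25 past the efficient level; on those units the gap between marginal cost and willingness to pay runs from 0 up to 38.
DWL = ½ × 38 × 33.25 = 631.75.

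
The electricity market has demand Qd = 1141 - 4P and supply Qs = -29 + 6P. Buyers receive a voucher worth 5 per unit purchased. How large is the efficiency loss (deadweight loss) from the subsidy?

Pre-subsidy: 1141 - 4P = -29 + 6P gives P* = 117, Q* = 673.
With the rebate, buyers effectively pay Pb = Ps − 5, where Ps is the price sellers receive.
Demand in terms of Ps becomes Qd = 1141 − 4(Ps − 5) = 1161 - 4Ps. Setting this equal to supply: 1161 - 4Ps = -29 + 6Ps, so Ps = 119.
Buyers pay Pb = 119 − 5 = 114; Q' = -29 + 6·119 = 685.
The subsidy expands output by 685 − 673 = 12 past the efficient level; on those units the gap between marginal cost and willingness to pay runs from 0 up to 5.
DWL = ½ × 5 × 12 = 30.

Deadweight loss = 30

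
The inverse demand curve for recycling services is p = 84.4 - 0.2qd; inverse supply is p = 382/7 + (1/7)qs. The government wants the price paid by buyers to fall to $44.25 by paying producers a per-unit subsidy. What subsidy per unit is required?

At a buyer price of 44.25, quantity demanded is 422 − 5·44.25 = 200.75.
Sellers supply 200.75 only when they receive ps = 382/7 + (1/7)·200.75 = 83.25.
s = ps − pb = 83.25 − 44.25 = 39.

Required subsidy s = $39 per unit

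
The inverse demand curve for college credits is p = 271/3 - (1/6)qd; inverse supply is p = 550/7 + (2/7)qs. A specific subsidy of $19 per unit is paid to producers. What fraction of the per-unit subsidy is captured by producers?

Pre-subsidy: 271/3 - (1/6)q = 550/7 + (2/7)q gives q* = 26 and p* = 86.
With the subsidy, sellers receive ps = pb + 19 for each unit, where pb is the price buyers pay.
On the curves, pb = 271/3 - (1/6)q and ps = 550/7 + (2/7)q; the wedge ps − pb = 19 gives 550/7 + (2/7)q − (271/3 - (1/6)q) = 19, so q' = 68.
Then pb = 271/3 − (1/6)·68 = 79 and ps = 550/7 + (2/7)·68 = 98.
Buyers' price falls by p* − pb = 86 − 79 = 7; sellers' price rises by ps − p* = 98 − 86 = 12.
So producers capture 12/19 = 12/19 of each unit of subsidy.

Producer share = 12/19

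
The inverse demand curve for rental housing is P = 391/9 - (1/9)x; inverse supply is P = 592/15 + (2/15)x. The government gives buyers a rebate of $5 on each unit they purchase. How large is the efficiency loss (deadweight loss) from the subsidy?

Pre-subsidy: 391/9 - (1/9)x = 592/15 + (2/15)x gives x* = 179/11 and P* = 458/11.
With the rebate, buyers effectively pay Pb = Ps − 5, where Ps is the price sellers receive.
On the curves, Pb = 391/9 - (1/9)x and Ps = 592/15 + (2/15)x; the wedge Ps − Pb = 5 gives 592/15 + (2/15)x − (391/9 - (1/9)x) = 5, so x' = 404/11.
Then Pb = 391/9 − (1/9)·(404/11) = 433/11 and Ps = 592/15 + (2/15)·(404/11) = 488/11.
The subsidy expands output by 404/11 − 179/11 = 225/11 past the efficient level; on those units the gap between marginal cost and willingness to pay runs from 0 up to 5.
DWL = ½ × 5 × 225/11 = 1125/22.

Deadweight loss = 1125/22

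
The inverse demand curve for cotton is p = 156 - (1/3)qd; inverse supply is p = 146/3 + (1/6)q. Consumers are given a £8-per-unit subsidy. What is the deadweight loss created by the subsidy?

Deadweight loss = £64

Pre-subsidy: 156 - (1/3)q = 146/3 + (1/6)q gives q* = 644/3 and p* = 760/9.
With the rebate, buyers effectively pay pb = ps − 8, where ps is the price sellers receive.
On the curves, pb = 156 - (1/3)q and ps = 146/3 + (1/6)q; the wedge ps − pb = 8 gives 146/3 + (1/6)q − (156 - (1/3)q) = 8, so q' = 692/3.
Then pb = 156 − (1/3)·(692/3) = 712/9 and ps = 146/3 + (1/6)·(692/3) = 784/9.
The subsidy expands output by 692/3 − 644/3 = 16 past the efficient level; on those units the gap between marginal cost and willingness to pay runs from 0 up to 8.
DWL = ½ × 8 × 16 = 64.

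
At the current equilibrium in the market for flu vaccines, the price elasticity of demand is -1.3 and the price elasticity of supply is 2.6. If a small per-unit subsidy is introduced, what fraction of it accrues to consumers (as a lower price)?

For a small subsidy around the equilibrium, the benefit split depends on the relative slopes, which at a point are proportional to the elasticities.
Buyer share = εs/(εs + |εd|) = 2.6/(2.6 + 1.3) = 2/3; seller share = |εd|/(εs + |εd|) = 1/3.

Consumer share = 2/3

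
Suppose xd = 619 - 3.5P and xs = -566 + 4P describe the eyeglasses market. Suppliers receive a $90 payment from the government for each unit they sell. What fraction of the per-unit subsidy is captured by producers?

Pre-subsidy: 619 - 3.5P = -566 + 4P gives P* = 158, x* = 66.
With the subsidy, sellers receive Ps = Pb + 90 for each unit, where Pb is the price buyers pay.
Supply in terms of Pb becomes xs = -566 + 4(Pb + 90) = -206 + 4Pb. Setting this equal to demand: 619 - 3.5Pb = -206 + 4Pb, so Pb = 110.
Sellers receive Ps = 110 + 90 = 200; x' = 619 − 3.5·110 = 234.
Buyers' price falls by P* − Pb = 158 − 110 = 48; sellers' price rises by Ps − P* = 200 − 158 = 42.
So producers capture 42/90 = 7/15 of each unit of subsidy.

Producer share = 7/15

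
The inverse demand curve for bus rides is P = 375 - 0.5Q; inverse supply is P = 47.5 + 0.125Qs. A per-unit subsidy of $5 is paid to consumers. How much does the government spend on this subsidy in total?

Government cost = $2660

Pre-subsidy: 375 - 0.5Q = 47.5 + 0.125Q gives Q* = 524 and P* = 113.
With the rebate, buyers effectively pay Pb = Ps − 5, where Ps is the price sellers receive.
On the curves, Pb = 375 - 0.5Q and Ps = 47.5 + 0.125Q; the wedge Ps − Pb = 5 gives 47.5 + 0.125Q − (375 - 0.5Q) = 5, so Q' = 532.
Then Pb = 375 − 0.5·532 = 109 and Ps = 47.5 + 0.125·532 = 114.
Government outlay = subsidy × quantity = 5 × 532 = 2660.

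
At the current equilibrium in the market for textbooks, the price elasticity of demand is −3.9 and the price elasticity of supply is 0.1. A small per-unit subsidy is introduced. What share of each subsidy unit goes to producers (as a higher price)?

Producer share = 0.975

For a small subsidy around the equilibrium, the benefit split depends on the relative slopes, which at a point are proportional to the elasticities.
Buyer share = εs/(εs + |εd|) = 0.1/(0.1 + 3.9) = 0.025; seller share = |εd|/(εs + |εd|) = 0.975.
So producers capture 0.975 of the subsidy.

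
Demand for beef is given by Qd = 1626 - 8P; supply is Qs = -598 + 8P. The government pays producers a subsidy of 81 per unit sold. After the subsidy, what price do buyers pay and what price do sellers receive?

Pre-subsidy: 1626 - 8P = -598 + 8P gives P* = 139, Q* = 514.
With the subsidy, sellers receive Ps = Pb + 81 for each unit, where Pb is the price buyers pay.
Supply in terms of Pb becomes Qs = -598 + 8(Pb + 81) = 50 + 8Pb. Setting this equal to demand: 1626 - 8Pb = 50 + 8Pb, so Pb = 98.5.
Sellers receive Ps = 98.5 + 81 = 179.5; Q' = 1626 − 8·98.5 = 838.

Buyers pay 98.5; sellers receive 179.5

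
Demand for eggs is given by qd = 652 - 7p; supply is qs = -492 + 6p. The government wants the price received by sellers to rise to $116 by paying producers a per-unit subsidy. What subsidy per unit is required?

Required subsidy s = $52 per unit

At a seller price of 116, quantity supplied is -492 + 6·116 = 204.
Buyers absorb 204 only when they pay pb with 652 − 7·pb = 204, i.e. pb = 64.
s = ps − pb = 116 − 64 = 52.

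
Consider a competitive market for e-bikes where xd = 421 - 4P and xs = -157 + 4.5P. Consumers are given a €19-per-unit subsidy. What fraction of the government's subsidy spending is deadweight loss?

Pre-subsidy: 421 - 4P = -157 + 4.5P gives P* = 68, x* = 149.
With the rebate, buyers effectively pay Pb = Ps − 19, where Ps is the price sellers receive.
Demand in terms of Ps becomes xd = 421 − 4(Ps − 19) = 497 - 4Ps. Setting this equal to supply: 497 - 4Ps = -157 + 4.5Ps, so Ps = 1308/17.
Buyers pay Pb = 1308/17 − 19 = 985/17; x' = -157 + 4.5·(1308/17) = 3217/17.
ΔCS = ½(149 + 3217/17)(68 − 985/17) = 491625/289; ΔPS = ½(149 + 3217/17)(1308/17 − 68) = 437000/289.
Government spending = 19 × 3217/17 = 61123/17.
DWL = ½ × 19 × (3217/17 − 149) = 6498/17; fraction = (6498/17) / (61123/17) = 342/3217.

DWL / government spending = 342/3217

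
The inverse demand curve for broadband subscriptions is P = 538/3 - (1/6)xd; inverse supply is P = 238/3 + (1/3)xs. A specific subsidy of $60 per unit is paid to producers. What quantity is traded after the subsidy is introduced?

Pre-subsidy: 538/3 - (1/6)x = 238/3 + (1/3)x gives x* = 200 and P* = 146.
With the subsidy, sellers receive Ps = Pb + 60 for each unit, where Pb is the price buyers pay.
On the curves, Pb = 538/3 - (1/6)x and Ps = 238/3 + (1/3)x; the wedge Ps − Pb = 60 gives 238/3 + (1/3)x − (538/3 - (1/6)x) = 60, so x' = 320.
Then Pb = 538/3 − (1/6)·320 = 126 and Ps = 238/3 + (1/3)·320 = 186.

x' = 320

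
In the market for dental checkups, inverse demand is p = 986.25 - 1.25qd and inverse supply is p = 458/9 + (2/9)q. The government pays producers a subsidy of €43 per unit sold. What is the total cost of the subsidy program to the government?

Government cost = 1514503/53

Pre-subsidy: 986.25 - 1.25q = 458/9 + (2/9)q gives q* = 33673/53 and p* = 10180/53.
With the subsidy, sellers receive ps = pb + 43 for each unit, where pb is the price buyers pay.
On the curves, pb = 986.25 - 1.25q and ps = 458/9 + (2/9)q; the wedge ps − pb = 43 gives 458/9 + (2/9)q − (986.25 - 1.25q) = 43, so q' = 35221/53.
Then pb = 986.25 − 1.25·(35221/53) = 8245/53 and ps = 458/9 + (2/9)·(35221/53) = 10524/53.
Government outlay = subsidy × quantity = 43 × 35221/53 = 1514503/53.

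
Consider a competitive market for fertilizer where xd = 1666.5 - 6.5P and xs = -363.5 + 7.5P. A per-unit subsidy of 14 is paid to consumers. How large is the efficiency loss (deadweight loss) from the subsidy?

Deadweight loss = 341.25

Pre-subsidy: 1666.5 - 6.5P = -363.5 + 7.5P gives P* = 145, x* = 724.
With the rebate, buyers effectively pay Pb = Ps − 14, where Ps is the price sellers receive.
Demand in terms of Ps becomes xd = 1666.5 − 6.5(Ps − 14) = 1757.5 - 6.5Ps. Setting this equal to supply: 1757.5 - 6.5Ps = -363.5 + 7.5Ps, so Ps = 151.5.
Buyers pay Pb = 151.5 − 14 = 137.5; x' = -363.5 + 7.5·151.5 = 772.75.
The subsidy expands output by 772.75 − 724 = 48.75 past the efficient level; on those units the gap between marginal cost and willingness to pay runs from 0 up to 14.
DWL = ½ × 14 × 48.75 = 341.25.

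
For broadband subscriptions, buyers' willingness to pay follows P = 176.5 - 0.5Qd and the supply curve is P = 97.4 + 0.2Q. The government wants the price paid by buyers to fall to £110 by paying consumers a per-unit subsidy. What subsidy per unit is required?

At a buyer price of 110, quantity demanded is 353 − 2·110 = 133.
Sellers supply 133 only when they receive Ps = 97.4 + 0.2·133 = 124.
s = Ps − Pb = 124 − 110 = 14.

Required subsidy s = £14 per unit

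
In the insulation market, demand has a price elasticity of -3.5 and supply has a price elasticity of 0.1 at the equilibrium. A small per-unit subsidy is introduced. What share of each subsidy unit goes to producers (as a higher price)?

Producer share = 35/36

For a small subsidy around the equilibrium, the benefit split depends on the relative slopes, which at a point are proportional to the elasticities.
Buyer share = εs/(εs + |εd|) = 0.1/(0.1 + 3.5) = 1/36; seller share = |εd|/(εs + |εd|) = 35/36.
So producers capture 35/36 of the subsidy.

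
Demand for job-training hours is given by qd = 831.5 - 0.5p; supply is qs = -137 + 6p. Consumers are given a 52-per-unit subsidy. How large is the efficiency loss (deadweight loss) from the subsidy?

Pre-subsidy: 831.5 - 0.5p = -137 + 6p gives p* = 149, q* = 757.
With the rebate, buyers effectively pay pb = ps − 52, where ps is the price sellers receive.
Demand in terms of ps becomes qd = 831.5 − 0.5(ps − 52) = 857.5 - 0.5ps. Setting this equal to supply: 857.5 - 0.5ps = -137 + 6ps, so ps = 153.
Buyers pay pb = 153 − 52 = 101; q' = -137 + 6·153 = 781.
The subsidy expands output by 781 − 757 = 24 past the efficient level; on those units the gap between marginal cost and willingness to pay runs from 0 up to 52.
DWL = ½ × 52 × 24 = 624.

Deadweight loss = 624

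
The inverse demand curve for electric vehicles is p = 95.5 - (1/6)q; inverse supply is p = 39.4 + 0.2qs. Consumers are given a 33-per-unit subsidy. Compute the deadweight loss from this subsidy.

Pre-subsidy: 95.5 - (1/6)q = 39.4 + 0.2q gives q* = 153 and p* = 70.
With the rebate, buyers effectively pay pb = ps − 33, where ps is the price sellers receive.
On the curves, pb = 95.5 - (1/6)q and ps = 39.4 + 0.2q; the wedge ps − pb = 33 gives 39.4 + 0.2q − (95.5 - (1/6)q) = 33, so q' = 243.
Then pb = 95.5 − (1/6)·243 = 55 and ps = 39.4 + 0.2·243 = 88.
The subsidy expands output by 243 − 153 = 90 past the efficient level; on those units the gap between marginal cost and willingness to pay runs from 0 up to 33.
DWL = ½ × 33 × 90 = 1485.

Deadweight loss = 1485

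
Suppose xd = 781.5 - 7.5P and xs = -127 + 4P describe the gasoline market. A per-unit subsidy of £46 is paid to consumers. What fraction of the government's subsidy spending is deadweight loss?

DWL / government spending = 20/103

Pre-subsidy: 781.5 - 7.5P = -127 + 4P gives P* = 79, x* = 189.
With the rebate, buyers effectively pay Pb = Ps − 46, where Ps is the price sellers receive.
Demand in terms of Ps becomes xd = 781.5 − 7.5(Ps − 46) = 1126.5 - 7.5Ps. Setting this equal to supply: 1126.5 - 7.5Ps = -127 + 4Ps, so Ps = 109.
Buyers pay Pb = 109 − 46 = 63; x' = -127 + 4·109 = 309.
ΔCS = ½(189 + 309)(79 − 63) = 3984; ΔPS = ½(189 + 309)(109 − 79) = 7470.
Government spending = 46 × 309 = 14214.
DWL = ½ × 46 × (309 − 189) = 2760; fraction = 2760 / 14214 = 20/103.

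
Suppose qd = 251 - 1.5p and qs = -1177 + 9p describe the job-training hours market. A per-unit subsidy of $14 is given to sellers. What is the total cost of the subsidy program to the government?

Pre-subsidy: 251 - 1.5p = -1177 + 9p gives p* = 136, q* = 47.
With the subsidy, sellers receive ps = pb + 14 for each unit, where pb is the price buyers pay.
Supply in terms of pb becomes qs = -1177 + 9(pb + 14) = -1051 + 9pb. Setting this equal to demand: 251 - 1.5pb = -1051 + 9pb, so pb = 124.
Sellers receive ps = 124 + 14 = 138; q' = 251 − 1.5·124 = 65.
Government outlay = subsidy × quantity = 14 × 65 = 910.

Government cost = $910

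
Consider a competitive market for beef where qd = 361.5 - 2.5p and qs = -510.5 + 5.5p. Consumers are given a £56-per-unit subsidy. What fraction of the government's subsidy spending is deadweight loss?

DWL / government spending = 385/1482

Pre-subsidy: 361.5 - 2.5p = -510.5 + 5.5p gives p* = 109, q* = 89.
With the rebate, buyers effectively pay pb = ps − 56, where ps is the price sellers receive.
Demand in terms of ps becomes qd = 361.5 − 2.5(ps − 56) = 501.5 - 2.5ps. Setting this equal to supply: 501.5 - 2.5ps = -510.5 + 5.5ps, so ps = 126.5.
Buyers pay pb = 126.5 − 56 = 70.5; q' = -510.5 + 5.5·126.5 = 185.25.
ΔCS = ½(89 + 185.25)(109 − 70.5) = 5279.3125; ΔPS = ½(89 + 185.25)(126.5 − 109) = 2399.6875.
Government spending = 56 × 185.25 = 10374.
DWL = ½ × 56 × (185.25 − 89) = 2695; fraction = 2695 / 10374 = 385/1482.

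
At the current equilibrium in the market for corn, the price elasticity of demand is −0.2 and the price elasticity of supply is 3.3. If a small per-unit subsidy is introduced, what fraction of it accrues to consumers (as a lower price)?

For a small subsidy around the equilibrium, the benefit split depends on the relative slopes, which at a point are proportional to the elasticities.
Buyer share = εs/(εs + |εd|) = 3.3/(3.3 + 0.2) = 33/35; seller share = |εd|/(εs + |εd|) = 2/35.

Consumer share = 33/35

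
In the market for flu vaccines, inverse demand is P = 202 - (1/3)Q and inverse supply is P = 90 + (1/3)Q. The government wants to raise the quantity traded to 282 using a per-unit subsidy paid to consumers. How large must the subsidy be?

At Q = 282, from the demand curve buyers pay Pb = 202 − (1/3)·282 = 108; from the supply curve sellers need Ps = 90 + (1/3)·282 = 184.
The subsidy must fill the gap: s = Ps − Pb = 184 − 108 = 76.

Required subsidy s = 76 per unit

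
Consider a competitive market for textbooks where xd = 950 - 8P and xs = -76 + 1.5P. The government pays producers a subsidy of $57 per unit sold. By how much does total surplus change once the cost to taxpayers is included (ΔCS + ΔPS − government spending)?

Pre-subsidy: 950 - 8P = -76 + 1.5P gives P* = 108, x* = 86.
With the subsidy, sellers receive Ps = Pb + 57 for each unit, where Pb is the price buyers pay.
Supply in terms of Pb becomes xs = -76 + 1.5(Pb + 57) = 9.5 + 1.5Pb. Setting this equal to demand: 950 - 8Pb = 9.5 + 1.5Pb, so Pb = 99.
Sellers receive Ps = 99 + 57 = 156; x' = 950 − 8·99 = 158.
ΔCS = ½(86 + 158)(108 − 99) = 1098; ΔPS = ½(86 + 158)(156 − 108) = 5856.
Government spending = 57 × 158 = 9006.
Net change = 1098 + 5856 − 9006 = -2052. The loss equals the DWL triangle ½·57·72.

Net change in total surplus = -$2052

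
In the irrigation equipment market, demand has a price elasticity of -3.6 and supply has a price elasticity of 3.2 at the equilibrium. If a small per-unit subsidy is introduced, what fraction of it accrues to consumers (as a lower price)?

Consumer share = 8/17

For a small subsidy around the equilibrium, the benefit split depends on the relative slopes, which at a point are proportional to the elasticities.
Buyer share = εs/(εs + |εd|) = 3.2/(3.2 + 3.6) = 8/17; seller share = |εd|/(εs + |εd|) = 9/17.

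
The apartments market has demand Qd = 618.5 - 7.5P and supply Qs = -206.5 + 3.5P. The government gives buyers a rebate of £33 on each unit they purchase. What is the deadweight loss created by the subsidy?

Pre-subsidy: 618.5 - 7.5P = -206.5 + 3.5P gives P* = 75, Q* = 56.
With the rebate, buyers effectively pay Pb = Ps − 33, where Ps is the price sellers receive.
Demand in terms of Ps becomes Qd = 618.5 − 7.5(Ps − 33) = 866 - 7.5Ps. Setting this equal to supply: 866 - 7.5Ps = -206.5 + 3.5Ps, so Ps = 97.5.
Buyers pay Pb = 97.5 − 33 = 64.5; Q' = -206.5 + 3.5·97.5 = 134.75.
The subsidy expands output by 134.75 − 56 = 78.75 past the efficient level; on those units the gap between marginal cost and willingness to pay runs from 0 up to 33.
DWL = ½ × 33 × 78.75 = 1299.375.

Deadweight loss = £1299.375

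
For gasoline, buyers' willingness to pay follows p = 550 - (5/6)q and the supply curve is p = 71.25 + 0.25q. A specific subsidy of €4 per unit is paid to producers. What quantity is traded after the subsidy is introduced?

Pre-subsidy: 550 - (5/6)q = 71.25 + 0.25q gives q* = 5745/13 and p* = 4725/26.
With the subsidy, sellers receive ps = pb + 4 for each unit, where pb is the price buyers pay.
On the curves, pb = 550 - (5/6)q and ps = 71.25 + 0.25q; the wedge ps − pb = 4 gives 71.25 + 0.25q − (550 - (5/6)q) = 4, so q' = 5793/13.
Then pb = 550 − (5/6)·(5793/13) = 4645/26 and ps = 71.25 + 0.25·(5793/13) = 4749/26.

q' = 5793/13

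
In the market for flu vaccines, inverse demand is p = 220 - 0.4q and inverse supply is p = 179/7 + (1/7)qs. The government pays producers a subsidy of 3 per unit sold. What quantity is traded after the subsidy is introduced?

Pre-subsidy: 220 - 0.4q = 179/7 + (1/7)q gives q* = 6805/19 and p* = 1458/19.
With the subsidy, sellers receive ps = pb + 3 for each unit, where pb is the price buyers pay.
On the curves, pb = 220 - 0.4q and ps = 179/7 + (1/7)q; the wedge ps − pb = 3 gives 179/7 + (1/7)q − (220 - 0.4q) = 3, so q' = 6910/19.
Then pb = 220 − 0.4·(6910/19) = 1416/19 and ps = 179/7 + (1/7)·(6910/19) = 1473/19.

q' = 6910/19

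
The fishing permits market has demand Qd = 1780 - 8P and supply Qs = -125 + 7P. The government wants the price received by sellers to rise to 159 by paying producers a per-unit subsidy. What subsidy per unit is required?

At a seller price of 159, quantity supplied is -125 + 7·159 = 988.
Buyers absorb 988 only when they pay Pb with 1780 − 8·Pb = 988, i.e. Pb = 99.
s = Ps − Pb = 159 − 99 = 60.

Required subsidy s = 60 per unit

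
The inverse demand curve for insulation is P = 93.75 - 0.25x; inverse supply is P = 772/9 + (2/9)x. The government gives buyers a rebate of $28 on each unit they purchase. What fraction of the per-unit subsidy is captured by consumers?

Pre-subsidy: 93.75 - 0.25x = 772/9 + (2/9)x gives x* = 287/17 and P* = 1522/17.
With the rebate, buyers effectively pay Pb = Ps − 28, where Ps is the price sellers receive.
On the curves, Pb = 93.75 - 0.25x and Ps = 772/9 + (2/9)x; the wedge Ps − Pb = 28 gives 772/9 + (2/9)x − (93.75 - 0.25x) = 28, so x' = 1295/17.
Then Pb = 93.75 − 0.25·(1295/17) = 1270/17 and Ps = 772/9 + (2/9)·(1295/17) = 1746/17.
Buyers' price falls by P* − Pb = 1522/17 − 1270/17 = 252/17; sellers' price rises by Ps − P* = 1746/17 − 1522/17 = 224/17.
So consumers capture (252/17)/28 = 9/17 of each unit of subsidy.

Consumer share = 9/17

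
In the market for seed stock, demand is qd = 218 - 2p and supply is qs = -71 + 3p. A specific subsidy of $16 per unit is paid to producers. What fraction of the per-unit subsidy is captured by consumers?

Pre-subsidy: 218 - 2p = -71 + 3p gives p* = 57.8, q* = 102.4.
With the subsidy, sellers receive ps = pb + 16 for each unit, where pb is the price buyers pay.
Supply in terms of pb becomes qs = -71 + 3(pb + 16) = -23 + 3pb. Setting this equal to demand: 218 - 2pb = -23 + 3pb, so pb = 48.2.
Sellers receive ps = 48.2 + 16 = 64.2; q' = 218 − 2·48.2 = 121.6.
Buyers' price falls by p* − pb = 57.8 − 48.2 = 9.6; sellers' price rises by ps − p* = 64.2 − 57.8 = 6.4.
So consumers capture 9.6/16 = 0.6 of each unit of subsidy.

Consumer share = 0.6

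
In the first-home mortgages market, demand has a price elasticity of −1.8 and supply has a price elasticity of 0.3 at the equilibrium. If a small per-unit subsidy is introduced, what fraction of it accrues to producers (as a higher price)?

For a small subsidy around the equilibrium, the benefit split depends on the relative slopes, which at a point are proportional to the elasticities.
Buyer share = εs/(εs + |εd|) = 0.3/(0.3 + 1.8) = 1/7; seller share = |εd|/(εs + |εd|) = 6/7.
So producers capture 6/7 of the subsidy.

Producer share = 6/7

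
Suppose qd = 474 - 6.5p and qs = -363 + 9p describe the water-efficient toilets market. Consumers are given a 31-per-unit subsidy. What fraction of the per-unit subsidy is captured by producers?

Pre-subsidy: 474 - 6.5p = -363 + 9p gives p* = 54, q* = 123.
With the rebate, buyers effectively pay pb = ps − 31, where ps is the price sellers receive.
Demand in terms of ps becomes qd = 474 − 6.5(ps − 31) = 675.5 - 6.5ps. Setting this equal to supply: 675.5 - 6.5ps = -363 + 9ps, so ps = 67.
Buyers pay pb = 67 − 31 = 36; q' = -363 + 9·67 = 240.
Buyers' price falls by p* − pb = 54 − 36 = 18; sellers' price rises by ps − p* = 67 − 54 = 13.
So producers capture 13/31 = 13/31 of each unit of subsidy.

Producer share = 13/31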